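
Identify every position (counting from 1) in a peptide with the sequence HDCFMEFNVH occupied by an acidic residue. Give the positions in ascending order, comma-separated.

2, 6

Matching residues: D2, E6.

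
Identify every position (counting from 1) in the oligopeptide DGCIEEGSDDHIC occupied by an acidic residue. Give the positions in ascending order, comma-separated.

The acidic residues are Asp (D) and Glu (E), whose side chains end in a carboxylate group.
Matching residues: D1, E5, E6, D9, D10.

1, 5, 6, 9, 10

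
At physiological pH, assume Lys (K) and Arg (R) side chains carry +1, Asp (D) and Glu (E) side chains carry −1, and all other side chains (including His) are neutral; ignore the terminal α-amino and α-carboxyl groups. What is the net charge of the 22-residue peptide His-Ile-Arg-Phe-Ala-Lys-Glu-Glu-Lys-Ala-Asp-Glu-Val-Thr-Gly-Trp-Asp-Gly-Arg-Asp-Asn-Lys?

Positive (K, R): Arg3, Lys6, Lys9, Arg19, Lys22 → +5.
Negative (D, E): Glu7, Glu8, Asp11, Glu12, Asp17, Asp20 → −6.
Net charge = (+5) + (−6) = −1.

-1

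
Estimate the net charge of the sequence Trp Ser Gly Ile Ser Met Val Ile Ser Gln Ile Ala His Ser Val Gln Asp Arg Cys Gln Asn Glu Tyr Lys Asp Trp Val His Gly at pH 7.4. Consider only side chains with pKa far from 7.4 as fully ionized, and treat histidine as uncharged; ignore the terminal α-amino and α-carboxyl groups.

At pH ~7.4 the Lys and Arg side chains are protonated (+1), the Asp and Glu side chains are deprotonated (−1), and with His taken as neutral all other side chains carry no charge.
Positive (K, R): Arg18, Lys24 → +2.
Negative (D, E): Asp17, Glu22, Asp25 → −3.
Net charge = (+2) + (−3) = −1.

-1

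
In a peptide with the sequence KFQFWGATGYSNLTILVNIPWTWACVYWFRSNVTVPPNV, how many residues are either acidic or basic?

Acidic: D, E. Basic: H, K, R.
Acidic residues here: none (0).
Basic residues here: K1, R30 (2).
The two groups share no amino acid, so total = 0 + 2 = 2.

2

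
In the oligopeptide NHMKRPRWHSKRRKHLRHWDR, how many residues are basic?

Lysine (K), arginine (R), and histidine (H) have basic, nitrogen-containing side chains.
Matching residues: H2, K4, R5, R7, H9, K11, R12, R13, K14, H15, R17, H18, R21.

13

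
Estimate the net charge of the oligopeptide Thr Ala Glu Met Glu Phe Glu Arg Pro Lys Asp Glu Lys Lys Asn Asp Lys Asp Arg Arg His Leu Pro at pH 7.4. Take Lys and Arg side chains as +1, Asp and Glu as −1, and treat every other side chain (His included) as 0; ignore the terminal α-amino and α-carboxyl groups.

Positive (K, R): Arg8, Lys10, Lys13, Lys14, Lys17, Arg19, Arg20 → +7.
Negative (D, E): Glu3, Glu5, Glu7, Asp11, Glu12, Asp16, Asp18 → −7.
Net charge = (+7) + (−7) = 0.

0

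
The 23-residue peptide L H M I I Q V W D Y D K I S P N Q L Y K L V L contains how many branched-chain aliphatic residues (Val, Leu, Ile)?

9

Matching residues: L1, I4, I5, V7, I13, L18, L21, V22, L23.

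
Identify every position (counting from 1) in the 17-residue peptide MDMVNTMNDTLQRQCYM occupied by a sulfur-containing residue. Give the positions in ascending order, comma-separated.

1, 3, 7, 15, 17

Only Cys (C) and Met (M) have a sulfur atom in the side chain.
Matching residues: M1, M3, M7, C15, M17.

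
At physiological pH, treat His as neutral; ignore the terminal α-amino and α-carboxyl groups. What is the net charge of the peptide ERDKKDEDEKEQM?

-3

The side chains ionized at physiological pH are Lys/Arg (+1) and Asp/Glu (−1); with His treated as neutral, nothing else contributes.
Positive (K, R): R2, K4, K5, K10 → +4.
Negative (D, E): E1, D3, D6, E7, D8, E9, E11 → −7.
Net charge = (+4) + (−7) = −3.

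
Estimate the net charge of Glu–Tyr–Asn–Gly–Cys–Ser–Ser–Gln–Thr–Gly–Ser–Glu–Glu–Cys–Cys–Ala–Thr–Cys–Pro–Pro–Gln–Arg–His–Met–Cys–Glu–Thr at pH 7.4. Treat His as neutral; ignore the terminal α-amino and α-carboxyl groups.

-3

The side chains ionized at physiological pH are Lys/Arg (+1) and Asp/Glu (−1); with His treated as neutral, nothing else contributes.
Positive (K, R): Arg22 → +1.
Negative (D, E): Glu1, Glu12, Glu13, Glu26 → −4.
Net charge = (+1) + (−4) = −3.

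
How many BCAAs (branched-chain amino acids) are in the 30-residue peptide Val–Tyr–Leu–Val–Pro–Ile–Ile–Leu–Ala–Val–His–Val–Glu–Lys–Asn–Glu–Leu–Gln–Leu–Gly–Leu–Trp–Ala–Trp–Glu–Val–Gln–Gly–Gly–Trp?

12

V, L, and I make up the branched-chain aliphatic group.
Matching residues: Val1, Leu3, Val4, Ile6, Ile7, Leu8, Val10, Val12, Leu17, Leu19, Leu21, Val26.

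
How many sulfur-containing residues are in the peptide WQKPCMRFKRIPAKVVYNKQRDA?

Only Cys (C) and Met (M) have a sulfur atom in the side chain.
Matching residues: C5, M6.

2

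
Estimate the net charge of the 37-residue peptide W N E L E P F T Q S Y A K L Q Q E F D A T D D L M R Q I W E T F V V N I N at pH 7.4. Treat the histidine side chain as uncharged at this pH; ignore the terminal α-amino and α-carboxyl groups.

-5

Near pH 7.4, K and R contribute +1 each, D and E contribute −1 each, and every other side chain (His included, as stated) is uncharged.
Positive (K, R): K13, R26 → +2.
Negative (D, E): E3, E5, E17, D19, D22, D23, E30 → −7.
Net charge = (+2) + (−7) = −5.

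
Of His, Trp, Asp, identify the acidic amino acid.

Only D (aspartate) and E (glutamate) carry a side-chain carboxylic acid.
Of the listed options, only Asp belongs to this group.

Asp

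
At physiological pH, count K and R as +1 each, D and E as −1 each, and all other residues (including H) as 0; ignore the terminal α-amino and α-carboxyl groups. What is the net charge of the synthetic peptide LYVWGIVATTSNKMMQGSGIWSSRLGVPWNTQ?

Positive (K, R): K13, R24 → +2.
Negative (D, E): none → −0.
Net charge = (+2) + (−0) = +2.

+2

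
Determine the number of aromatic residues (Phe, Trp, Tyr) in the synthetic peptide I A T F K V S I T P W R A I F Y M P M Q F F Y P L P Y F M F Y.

Matching residues: F4, W11, F15, Y16, F21, F22, Y23, Y27, F28, F30, Y31.

11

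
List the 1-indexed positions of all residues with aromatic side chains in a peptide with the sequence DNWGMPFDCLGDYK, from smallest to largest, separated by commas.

Phenylalanine (F), tryptophan (W), and tyrosine (Y) have aromatic ring side chains.
Matching residues: W3, F7, Y13.

3, 7, 13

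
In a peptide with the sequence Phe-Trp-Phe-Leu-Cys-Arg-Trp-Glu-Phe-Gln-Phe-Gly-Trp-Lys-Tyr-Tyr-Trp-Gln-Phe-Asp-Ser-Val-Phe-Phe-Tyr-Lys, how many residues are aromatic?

14

F, W, and Y each carry an aromatic ring on the side chain.
Matching residues: Phe1, Trp2, Phe3, Trp7, Phe9, Phe11, Trp13, Tyr15, Tyr16, Trp17, Phe19, Phe23, Phe24, Tyr25.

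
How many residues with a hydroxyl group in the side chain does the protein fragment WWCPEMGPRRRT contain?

1

Serine (S), threonine (T), and tyrosine (Y) each carry a hydroxyl group on the side chain.
Matching residues: T12.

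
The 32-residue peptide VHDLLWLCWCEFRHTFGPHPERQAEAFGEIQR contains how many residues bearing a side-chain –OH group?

1

The –OH-bearing residues are Ser, Thr (aliphatic alcohols), and Tyr (phenol).
Matching residues: T15.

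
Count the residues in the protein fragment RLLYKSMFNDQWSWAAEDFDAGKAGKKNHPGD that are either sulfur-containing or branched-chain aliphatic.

3

Sulfur-containing: C, M. Branched-chain aliphatic: I, L, V.
Sulfur-containing residues here: M7 (1).
Branched-chain aliphatic residues here: L2, L3 (2).
The two groups share no amino acid, so total = 1 + 2 = 3.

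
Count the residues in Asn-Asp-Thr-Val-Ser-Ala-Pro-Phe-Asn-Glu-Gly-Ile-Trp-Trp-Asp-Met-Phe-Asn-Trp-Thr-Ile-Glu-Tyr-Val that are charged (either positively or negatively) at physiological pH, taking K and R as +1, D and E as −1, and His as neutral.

4

Charged side chains at pH ~7.4: K, R (positive); D, E (negative).
Matching residues: Asp2, Glu10, Asp15, Glu22.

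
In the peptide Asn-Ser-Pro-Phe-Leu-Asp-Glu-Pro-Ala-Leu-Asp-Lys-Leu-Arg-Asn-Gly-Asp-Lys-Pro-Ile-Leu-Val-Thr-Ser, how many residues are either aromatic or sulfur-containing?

Aromatic: F, W, Y. Sulfur-containing: C, M.
Aromatic residues here: Phe4 (1).
Sulfur-containing residues here: none (0).
The two groups share no amino acid, so total = 1 + 0 = 1.

1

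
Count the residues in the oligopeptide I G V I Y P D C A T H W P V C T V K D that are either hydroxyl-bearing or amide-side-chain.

Hydroxyl-bearing: S, T, Y. Amide-side-chain: N, Q.
Hydroxyl-bearing residues here: Y5, T10, T16 (3).
Amide-side-chain residues here: none (0).
The two groups share no amino acid, so total = 3 + 0 = 3.

3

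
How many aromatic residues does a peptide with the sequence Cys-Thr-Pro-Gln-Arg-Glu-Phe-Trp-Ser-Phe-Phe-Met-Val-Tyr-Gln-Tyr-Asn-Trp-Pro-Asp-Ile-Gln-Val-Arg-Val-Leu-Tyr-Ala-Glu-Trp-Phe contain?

Phenylalanine (F), tryptophan (W), and tyrosine (Y) have aromatic ring side chains.
Matching residues: Phe7, Trp8, Phe10, Phe11, Tyr14, Tyr16, Trp18, Tyr27, Trp30, Phe31.

10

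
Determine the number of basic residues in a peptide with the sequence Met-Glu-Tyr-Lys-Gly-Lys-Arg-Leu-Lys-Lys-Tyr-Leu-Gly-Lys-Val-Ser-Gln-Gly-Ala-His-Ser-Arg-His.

Lysine (K), arginine (R), and histidine (H) have basic, nitrogen-containing side chains.
Matching residues: Lys4, Lys6, Arg7, Lys9, Lys10, Lys14, His20, Arg22, His23.

9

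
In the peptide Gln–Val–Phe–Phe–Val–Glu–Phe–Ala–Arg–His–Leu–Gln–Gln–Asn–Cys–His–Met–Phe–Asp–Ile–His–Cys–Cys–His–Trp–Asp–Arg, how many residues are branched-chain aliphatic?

The BCAAs are Val, Leu, and Ile — aliphatic side chains with a branch point.
Matching residues: Val2, Val5, Leu11, Ile20.

4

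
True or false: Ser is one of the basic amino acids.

Lysine (K), arginine (R), and histidine (H) have basic, nitrogen-containing side chains.
Serine is not in this group.

False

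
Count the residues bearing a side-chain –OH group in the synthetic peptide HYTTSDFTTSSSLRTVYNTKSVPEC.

The –OH-bearing residues are Ser, Thr (aliphatic alcohols), and Tyr (phenol).
Matching residues: Y2, T3, T4, S5, T8, T9, S10, S11, S12, T15, Y17, T19, S21.

13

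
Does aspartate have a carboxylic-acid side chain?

Aspartate (D) and glutamate (E) have carboxylic-acid side chains and are the acidic amino acids.
Aspartate is in this group.

Yes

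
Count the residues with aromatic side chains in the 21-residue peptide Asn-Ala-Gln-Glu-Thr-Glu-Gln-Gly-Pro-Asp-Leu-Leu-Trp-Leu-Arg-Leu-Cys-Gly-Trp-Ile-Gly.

2

Phenylalanine (F), tryptophan (W), and tyrosine (Y) have aromatic ring side chains.
Matching residues: Trp13, Trp19.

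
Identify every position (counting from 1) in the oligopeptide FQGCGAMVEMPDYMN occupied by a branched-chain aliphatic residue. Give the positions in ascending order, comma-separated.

8

The BCAAs are Val, Leu, and Ile — aliphatic side chains with a branch point.
Matching residues: V8.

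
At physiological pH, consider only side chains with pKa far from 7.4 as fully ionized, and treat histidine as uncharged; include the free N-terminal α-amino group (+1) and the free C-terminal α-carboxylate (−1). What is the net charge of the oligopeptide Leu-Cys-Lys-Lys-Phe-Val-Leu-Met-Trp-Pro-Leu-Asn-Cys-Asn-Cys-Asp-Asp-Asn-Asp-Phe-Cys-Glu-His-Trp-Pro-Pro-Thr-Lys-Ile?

The side chains ionized at physiological pH are Lys/Arg (+1) and Asp/Glu (−1); with His treated as neutral, nothing else contributes.
Positive (K, R): Lys3, Lys4, Lys28 → +3.
Negative (D, E): Asp16, Asp17, Asp19, Glu22 → −4.
The N-terminus (+1) and C-terminus (−1) cancel.
Net charge = (+3) + (−4) = −1.

-1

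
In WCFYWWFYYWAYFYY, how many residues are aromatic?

The aromatic amino acids are Phe (F, benzyl), Trp (W, indole), and Tyr (Y, phenol).
Matching residues: W1, F3, Y4, W5, W6, F7, Y8, Y9, W10, Y12, F13, Y14, Y15.

13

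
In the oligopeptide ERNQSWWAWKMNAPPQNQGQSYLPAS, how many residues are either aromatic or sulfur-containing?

5

Aromatic: F, W, Y. Sulfur-containing: C, M.
Aromatic residues here: W6, W7, W9, Y22 (4).
Sulfur-containing residues here: M11 (1).
The two groups share no amino acid, so total = 4 + 1 = 5.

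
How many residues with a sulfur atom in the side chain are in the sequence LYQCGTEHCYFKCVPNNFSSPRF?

3

Cysteine (C, thiol) and methionine (M, thioether) are the two sulfur-containing amino acids.
Matching residues: C4, C9, C13.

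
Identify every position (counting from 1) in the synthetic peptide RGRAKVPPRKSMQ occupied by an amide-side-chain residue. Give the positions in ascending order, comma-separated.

13

The amide-side-chain residues are Asn (N) and Gln (Q).
Matching residues: Q13.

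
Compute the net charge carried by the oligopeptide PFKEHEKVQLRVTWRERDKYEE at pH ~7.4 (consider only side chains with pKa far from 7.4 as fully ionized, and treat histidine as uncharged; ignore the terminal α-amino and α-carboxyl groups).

At pH ~7.4 the Lys and Arg side chains are protonated (+1), the Asp and Glu side chains are deprotonated (−1), and with His taken as neutral all other side chains carry no charge.
Positive (K, R): K3, K7, R11, R15, R17, K19 → +6.
Negative (D, E): E4, E6, E16, D18, E21, E22 → −6.
Net charge = (+6) + (−6) = 0.

0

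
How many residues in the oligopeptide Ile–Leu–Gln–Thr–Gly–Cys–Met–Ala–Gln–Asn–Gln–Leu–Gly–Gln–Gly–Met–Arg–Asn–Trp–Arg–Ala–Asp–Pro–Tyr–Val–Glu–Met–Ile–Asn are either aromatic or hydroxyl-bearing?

3

Aromatic: F, W, Y. Hydroxyl-bearing: S, T, Y.
Aromatic residues here: Trp19, Tyr24 (2).
Hydroxyl-bearing residues here: Thr4, Tyr24 (2).
Y is in both groups, so the 1 Y residue must not be double-counted.
Total = 2 + 2 − 1 = 3.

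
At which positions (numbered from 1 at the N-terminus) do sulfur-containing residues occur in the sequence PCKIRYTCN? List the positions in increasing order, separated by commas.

2, 8

Cysteine (C, thiol) and methionine (M, thioether) are the two sulfur-containing amino acids.
Matching residues: C2, C8.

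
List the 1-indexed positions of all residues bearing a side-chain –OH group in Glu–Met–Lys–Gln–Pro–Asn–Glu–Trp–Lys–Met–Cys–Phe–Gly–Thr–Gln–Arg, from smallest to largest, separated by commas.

S, T, and Y are the three residues with a side-chain hydroxyl.
Matching residues: Thr14.

14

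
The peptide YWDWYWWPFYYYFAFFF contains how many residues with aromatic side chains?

14

F, W, and Y each carry an aromatic ring on the side chain.
Matching residues: Y1, W2, W4, Y5, W6, W7, F9, Y10, Y11, Y12, F13, F15, F16, F17.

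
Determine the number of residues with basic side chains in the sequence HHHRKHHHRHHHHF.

13

K, R, and H are the three residues with basic side chains (ε-amine, guanidinium, and imidazole respectively).
Matching residues: H1, H2, H3, R4, K5, H6, H7, H8, R9, H10, H11, H12, H13.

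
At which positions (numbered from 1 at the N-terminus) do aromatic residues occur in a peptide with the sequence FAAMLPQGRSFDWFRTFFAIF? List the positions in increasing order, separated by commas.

F, W, and Y each carry an aromatic ring on the side chain.
Matching residues: F1, F11, W13, F14, F17, F18, F21.

1, 11, 13, 14, 17, 18, 21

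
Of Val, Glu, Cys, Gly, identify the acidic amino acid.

Glu

Aspartate (D) and glutamate (E) have carboxylic-acid side chains and are the acidic amino acids.
Of the listed options, only Glu belongs to this group.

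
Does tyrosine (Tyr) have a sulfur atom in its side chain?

Only Cys (C) and Met (M) have a sulfur atom in the side chain.
Tyrosine is not in this group.

No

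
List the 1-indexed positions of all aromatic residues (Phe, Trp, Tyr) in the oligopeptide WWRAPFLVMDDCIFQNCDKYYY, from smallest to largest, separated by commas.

1, 2, 6, 14, 20, 21, 22

Matching residues: W1, W2, F6, F14, Y20, Y21, Y22.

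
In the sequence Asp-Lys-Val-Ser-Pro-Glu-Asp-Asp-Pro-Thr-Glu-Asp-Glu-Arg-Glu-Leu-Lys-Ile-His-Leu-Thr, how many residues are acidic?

Only D (aspartate) and E (glutamate) carry a side-chain carboxylic acid.
Matching residues: Asp1, Glu6, Asp7, Asp8, Glu11, Asp12, Glu13, Glu15.

8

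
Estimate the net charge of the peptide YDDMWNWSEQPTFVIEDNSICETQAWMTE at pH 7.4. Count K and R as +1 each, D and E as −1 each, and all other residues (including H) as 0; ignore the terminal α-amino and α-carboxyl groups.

Positive (K, R): none → +0.
Negative (D, E): D2, D3, E9, E16, D17, E22, E29 → −7.
Net charge = (+0) + (−7) = −7.

-7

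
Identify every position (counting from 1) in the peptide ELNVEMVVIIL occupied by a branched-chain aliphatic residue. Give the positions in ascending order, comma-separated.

V, L, and I make up the branched-chain aliphatic group.
Matching residues: L2, V4, V7, V8, I9, I10, L11.

2, 4, 7, 8, 9, 10, 11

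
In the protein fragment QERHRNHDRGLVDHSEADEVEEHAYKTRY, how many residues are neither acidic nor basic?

Acidic: D, E. Basic: K, R, H. All other residues are neither.
Matching residues: Q1, N6, G10, L11, V12, S15, A17, V20, A24, Y25, T27, Y29.

12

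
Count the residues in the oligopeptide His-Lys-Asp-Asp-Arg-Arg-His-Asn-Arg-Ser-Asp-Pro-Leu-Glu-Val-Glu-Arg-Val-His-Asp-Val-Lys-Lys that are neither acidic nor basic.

7

Acidic: D, E. Basic: K, R, H. All other residues are neither.
Matching residues: Asn8, Ser10, Pro12, Leu13, Val15, Val18, Val21.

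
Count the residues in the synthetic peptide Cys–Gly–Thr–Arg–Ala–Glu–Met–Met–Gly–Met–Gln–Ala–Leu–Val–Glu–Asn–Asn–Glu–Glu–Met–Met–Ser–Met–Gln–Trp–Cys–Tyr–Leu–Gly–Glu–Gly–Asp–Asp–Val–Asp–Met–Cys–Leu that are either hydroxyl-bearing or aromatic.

4

Hydroxyl-bearing: S, T, Y. Aromatic: F, W, Y.
Hydroxyl-bearing residues here: Thr3, Ser22, Tyr27 (3).
Aromatic residues here: Trp25, Tyr27 (2).
Y is in both groups, so the 1 Y residue must not be double-counted.
Total = 3 + 2 − 1 = 4.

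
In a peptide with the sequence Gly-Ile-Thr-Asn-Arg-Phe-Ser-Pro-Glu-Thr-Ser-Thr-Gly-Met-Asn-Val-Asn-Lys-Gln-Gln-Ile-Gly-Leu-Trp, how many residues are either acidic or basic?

3

Acidic: D, E. Basic: H, K, R.
Acidic residues here: Glu9 (1).
Basic residues here: Arg5, Lys18 (2).
The two groups share no amino acid, so total = 1 + 2 = 3.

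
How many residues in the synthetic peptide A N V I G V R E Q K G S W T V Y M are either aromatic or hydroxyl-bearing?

4

Aromatic: F, W, Y. Hydroxyl-bearing: S, T, Y.
Aromatic residues here: W13, Y16 (2).
Hydroxyl-bearing residues here: S12, T14, Y16 (3).
Y is in both groups, so the 1 Y residue must not be double-counted.
Total = 2 + 3 − 1 = 4.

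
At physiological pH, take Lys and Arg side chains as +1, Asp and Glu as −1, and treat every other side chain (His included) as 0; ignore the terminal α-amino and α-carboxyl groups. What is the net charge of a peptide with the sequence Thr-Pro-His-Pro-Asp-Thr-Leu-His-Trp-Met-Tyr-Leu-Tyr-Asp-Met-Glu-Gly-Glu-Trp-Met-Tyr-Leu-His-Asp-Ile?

Positive (K, R): none → +0.
Negative (D, E): Asp5, Asp14, Glu16, Glu18, Asp24 → −5.
Net charge = (+0) + (−5) = −5.

-5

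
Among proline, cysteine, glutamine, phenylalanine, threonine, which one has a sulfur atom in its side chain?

Only Cys (C) and Met (M) have a sulfur atom in the side chain.
Of the listed options, only cysteine belongs to this group.

cysteine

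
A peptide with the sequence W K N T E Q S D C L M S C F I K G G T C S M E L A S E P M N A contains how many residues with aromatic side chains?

2

F, W, and Y each carry an aromatic ring on the side chain.
Matching residues: W1, F14.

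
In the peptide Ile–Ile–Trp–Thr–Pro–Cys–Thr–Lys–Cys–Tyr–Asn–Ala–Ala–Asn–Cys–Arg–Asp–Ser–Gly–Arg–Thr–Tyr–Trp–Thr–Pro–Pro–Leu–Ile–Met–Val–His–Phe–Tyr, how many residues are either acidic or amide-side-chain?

3

Acidic: D, E. Amide-side-chain: N, Q.
Acidic residues here: Asp17 (1).
Amide-side-chain residues here: Asn11, Asn14 (2).
The two groups share no amino acid, so total = 1 + 2 = 3.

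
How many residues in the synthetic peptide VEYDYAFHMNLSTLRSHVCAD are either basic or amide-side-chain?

4

Basic: H, K, R. Amide-side-chain: N, Q.
Basic residues here: H8, R15, H17 (3).
Amide-side-chain residues here: N10 (1).
The two groups share no amino acid, so total = 3 + 1 = 4.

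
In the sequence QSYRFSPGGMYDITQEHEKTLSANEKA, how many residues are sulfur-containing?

Cysteine (C, thiol) and methionine (M, thioether) are the two sulfur-containing amino acids.
Matching residues: M10.

1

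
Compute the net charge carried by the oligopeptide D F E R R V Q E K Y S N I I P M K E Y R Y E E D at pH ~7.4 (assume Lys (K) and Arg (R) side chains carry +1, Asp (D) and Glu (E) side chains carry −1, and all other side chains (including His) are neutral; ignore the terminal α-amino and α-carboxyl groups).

Positive (K, R): R4, R5, K9, K17, R20 → +5.
Negative (D, E): D1, E3, E8, E18, E22, E23, D24 → −7.
Net charge = (+5) + (−7) = −2.

-2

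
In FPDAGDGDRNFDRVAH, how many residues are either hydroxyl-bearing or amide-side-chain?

1

Hydroxyl-bearing: S, T, Y. Amide-side-chain: N, Q.
Hydroxyl-bearing residues here: none (0).
Amide-side-chain residues here: N10 (1).
The two groups share no amino acid, so total = 0 + 1 = 1.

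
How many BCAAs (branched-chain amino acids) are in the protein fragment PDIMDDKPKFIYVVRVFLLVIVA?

10

The BCAAs are Val, Leu, and Ile — aliphatic side chains with a branch point.
Matching residues: I3, I11, V13, V14, V16, L18, L19, V20, I21, V22.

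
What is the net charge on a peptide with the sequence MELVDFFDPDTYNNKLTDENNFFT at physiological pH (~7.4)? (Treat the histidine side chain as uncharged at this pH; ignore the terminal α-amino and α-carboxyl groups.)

The side chains ionized at physiological pH are Lys/Arg (+1) and Asp/Glu (−1); with His treated as neutral, nothing else contributes.
Positive (K, R): K15 → +1.
Negative (D, E): E2, D5, D8, D10, D18, E19 → −6.
Net charge = (+1) + (−6) = −5.

-5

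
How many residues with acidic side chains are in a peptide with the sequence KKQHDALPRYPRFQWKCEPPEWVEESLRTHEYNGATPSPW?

Aspartate (D) and glutamate (E) have carboxylic-acid side chains and are the acidic amino acids.
Matching residues: D5, E18, E21, E24, E25, E31.

6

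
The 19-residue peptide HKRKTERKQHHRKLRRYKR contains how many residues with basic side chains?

Lysine (K), arginine (R), and histidine (H) have basic, nitrogen-containing side chains.
Matching residues: H1, K2, R3, K4, R7, K8, H10, H11, R12, K13, R15, R16, K18, R19.

14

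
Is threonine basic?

No

K, R, and H are the three residues with basic side chains (ε-amine, guanidinium, and imidazole respectively).
Threonine is not in this group.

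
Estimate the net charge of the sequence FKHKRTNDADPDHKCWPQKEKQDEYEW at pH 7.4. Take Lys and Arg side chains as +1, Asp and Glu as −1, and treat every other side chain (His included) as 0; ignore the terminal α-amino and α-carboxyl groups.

-1

Positive (K, R): K2, K4, R5, K14, K19, K21 → +6.
Negative (D, E): D8, D10, D12, E20, D23, E24, E26 → −7.
Net charge = (+6) + (−7) = −1.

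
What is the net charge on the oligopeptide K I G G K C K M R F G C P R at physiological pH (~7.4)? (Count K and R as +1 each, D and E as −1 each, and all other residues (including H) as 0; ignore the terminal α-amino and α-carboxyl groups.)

+5

Positive (K, R): K1, K5, K7, R9, R14 → +5.
Negative (D, E): none → −0.
Net charge = (+5) + (−0) = +5.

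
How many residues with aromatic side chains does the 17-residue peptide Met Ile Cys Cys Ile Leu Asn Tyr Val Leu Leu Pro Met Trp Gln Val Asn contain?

2

The aromatic amino acids are Phe (F, benzyl), Trp (W, indole), and Tyr (Y, phenol).
Matching residues: Tyr8, Trp14.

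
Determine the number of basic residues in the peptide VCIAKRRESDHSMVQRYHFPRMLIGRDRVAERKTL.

Lysine (K), arginine (R), and histidine (H) have basic, nitrogen-containing side chains.
Matching residues: K5, R6, R7, H11, R16, H18, R21, R26, R28, R32, K33.

11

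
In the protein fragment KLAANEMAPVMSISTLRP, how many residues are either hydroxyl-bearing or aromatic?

Hydroxyl-bearing: S, T, Y. Aromatic: F, W, Y.
Hydroxyl-bearing residues here: S12, S14, T15 (3).
Aromatic residues here: none (0).
(Y belongs to both groups, but none appear in this sequence.) Total = 3 + 0 = 3.

3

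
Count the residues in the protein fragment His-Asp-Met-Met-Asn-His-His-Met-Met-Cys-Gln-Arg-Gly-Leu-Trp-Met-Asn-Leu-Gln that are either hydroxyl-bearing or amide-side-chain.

4

Hydroxyl-bearing: S, T, Y. Amide-side-chain: N, Q.
Hydroxyl-bearing residues here: none (0).
Amide-side-chain residues here: Asn5, Gln11, Asn17, Gln19 (4).
The two groups share no amino acid, so total = 0 + 4 = 4.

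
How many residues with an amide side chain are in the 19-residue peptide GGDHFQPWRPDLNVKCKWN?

Asparagine (N) and glutamine (Q) have uncharged amide side chains.
Matching residues: Q6, N13, N19.

3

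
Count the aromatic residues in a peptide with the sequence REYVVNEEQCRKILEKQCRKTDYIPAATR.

F, W, and Y each carry an aromatic ring on the side chain.
Matching residues: Y3, Y23.

2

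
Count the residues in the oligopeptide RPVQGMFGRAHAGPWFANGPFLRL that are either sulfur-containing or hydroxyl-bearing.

Sulfur-containing: C, M. Hydroxyl-bearing: S, T, Y.
Sulfur-containing residues here: M6 (1).
Hydroxyl-bearing residues here: none (0).
The two groups share no amino acid, so total = 1 + 0 = 1.

1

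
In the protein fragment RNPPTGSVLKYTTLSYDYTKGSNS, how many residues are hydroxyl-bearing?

11

Serine (S), threonine (T), and tyrosine (Y) each carry a hydroxyl group on the side chain.
Matching residues: T5, S7, Y11, T12, T13, S15, Y16, Y18, T19, S22, S24.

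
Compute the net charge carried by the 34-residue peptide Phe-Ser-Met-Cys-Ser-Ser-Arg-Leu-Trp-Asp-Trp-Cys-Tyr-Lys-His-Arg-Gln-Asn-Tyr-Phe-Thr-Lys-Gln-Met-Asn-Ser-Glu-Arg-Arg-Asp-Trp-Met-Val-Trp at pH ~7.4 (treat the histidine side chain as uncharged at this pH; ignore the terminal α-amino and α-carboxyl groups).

Near pH 7.4, K and R contribute +1 each, D and E contribute −1 each, and every other side chain (His included, as stated) is uncharged.
Positive (K, R): Arg7, Lys14, Arg16, Lys22, Arg28, Arg29 → +6.
Negative (D, E): Asp10, Glu27, Asp30 → −3.
Net charge = (+6) + (−3) = +3.

+3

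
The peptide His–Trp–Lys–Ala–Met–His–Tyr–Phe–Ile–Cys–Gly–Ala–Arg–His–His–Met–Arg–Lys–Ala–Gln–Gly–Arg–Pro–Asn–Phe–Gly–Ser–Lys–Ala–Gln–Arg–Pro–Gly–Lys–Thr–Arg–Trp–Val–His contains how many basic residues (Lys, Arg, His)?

Matching residues: His1, Lys3, His6, Arg13, His14, His15, Arg17, Lys18, Arg22, Lys28, Arg31, Lys34, Arg36, His39.

14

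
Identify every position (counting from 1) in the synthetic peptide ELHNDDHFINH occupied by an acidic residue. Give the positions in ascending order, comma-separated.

Only D (aspartate) and E (glutamate) carry a side-chain carboxylic acid.
Matching residues: E1, D5, D6.

1, 5, 6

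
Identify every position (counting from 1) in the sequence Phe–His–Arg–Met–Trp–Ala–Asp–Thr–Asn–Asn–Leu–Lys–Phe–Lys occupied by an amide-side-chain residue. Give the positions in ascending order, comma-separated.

Only N (asparagine) and Q (glutamine) carry a side-chain carboxamide.
Matching residues: Asn9, Asn10.

9, 10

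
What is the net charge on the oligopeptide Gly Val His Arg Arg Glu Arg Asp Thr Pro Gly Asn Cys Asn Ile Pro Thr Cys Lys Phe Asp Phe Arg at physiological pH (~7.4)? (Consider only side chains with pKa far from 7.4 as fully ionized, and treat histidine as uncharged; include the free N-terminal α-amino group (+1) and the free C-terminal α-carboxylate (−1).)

Near pH 7.4, K and R contribute +1 each, D and E contribute −1 each, and every other side chain (His included, as stated) is uncharged.
Positive (K, R): Arg4, Arg5, Arg7, Lys19, Arg23 → +5.
Negative (D, E): Glu6, Asp8, Asp21 → −3.
The N-terminus (+1) and C-terminus (−1) cancel.
Net charge = (+5) + (−3) = +2.

+2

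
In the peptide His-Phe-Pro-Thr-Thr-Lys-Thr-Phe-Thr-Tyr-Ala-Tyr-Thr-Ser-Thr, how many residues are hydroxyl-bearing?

The –OH-bearing residues are Ser, Thr (aliphatic alcohols), and Tyr (phenol).
Matching residues: Thr4, Thr5, Thr7, Thr9, Tyr10, Tyr12, Thr13, Ser14, Thr15.

9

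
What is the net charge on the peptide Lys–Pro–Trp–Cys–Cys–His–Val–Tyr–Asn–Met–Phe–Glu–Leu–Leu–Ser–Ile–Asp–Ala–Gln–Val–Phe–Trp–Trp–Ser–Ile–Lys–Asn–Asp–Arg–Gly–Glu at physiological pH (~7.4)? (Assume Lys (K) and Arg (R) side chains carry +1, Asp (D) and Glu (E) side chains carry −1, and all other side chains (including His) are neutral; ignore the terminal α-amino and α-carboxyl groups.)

-1

Positive (K, R): Lys1, Lys26, Arg29 → +3.
Negative (D, E): Glu12, Asp17, Asp28, Glu31 → −4.
Net charge = (+3) + (−4) = −1.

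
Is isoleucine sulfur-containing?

Only Cys (C) and Met (M) have a sulfur atom in the side chain.
Isoleucine is not in this group.

No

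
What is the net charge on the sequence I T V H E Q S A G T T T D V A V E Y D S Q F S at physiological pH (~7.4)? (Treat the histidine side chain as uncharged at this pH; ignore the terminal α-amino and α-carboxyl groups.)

Near pH 7.4, K and R contribute +1 each, D and E contribute −1 each, and every other side chain (His included, as stated) is uncharged.
Positive (K, R): none → +0.
Negative (D, E): E5, D13, E17, D19 → −4.
Net charge = (+0) + (−4) = −4.

-4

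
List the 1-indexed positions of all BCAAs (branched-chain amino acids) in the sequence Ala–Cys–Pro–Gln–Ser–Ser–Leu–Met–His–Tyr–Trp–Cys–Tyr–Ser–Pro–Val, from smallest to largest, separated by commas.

The BCAAs are Val, Leu, and Ile — aliphatic side chains with a branch point.
Matching residues: Leu7, Val16.

7, 16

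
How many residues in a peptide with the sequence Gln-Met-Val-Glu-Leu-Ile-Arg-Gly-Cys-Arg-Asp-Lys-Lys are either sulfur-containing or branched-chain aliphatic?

Sulfur-containing: C, M. Branched-chain aliphatic: I, L, V.
Sulfur-containing residues here: Met2, Cys9 (2).
Branched-chain aliphatic residues here: Val3, Leu5, Ile6 (3).
The two groups share no amino acid, so total = 2 + 3 = 5.

5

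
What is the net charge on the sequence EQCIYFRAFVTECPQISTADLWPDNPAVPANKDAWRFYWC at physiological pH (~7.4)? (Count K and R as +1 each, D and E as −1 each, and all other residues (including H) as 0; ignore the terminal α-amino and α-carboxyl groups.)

-2

Positive (K, R): R7, K32, R36 → +3.
Negative (D, E): E1, E12, D20, D24, D33 → −5.
Net charge = (+3) + (−5) = −2.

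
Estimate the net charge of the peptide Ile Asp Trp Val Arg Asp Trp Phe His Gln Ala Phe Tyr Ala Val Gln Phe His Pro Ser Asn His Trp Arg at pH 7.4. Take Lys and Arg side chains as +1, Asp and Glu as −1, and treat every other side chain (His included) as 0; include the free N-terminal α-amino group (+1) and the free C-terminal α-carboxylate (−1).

Positive (K, R): Arg5, Arg24 → +2.
Negative (D, E): Asp2, Asp6 → −2.
The N-terminus (+1) and C-terminus (−1) cancel.
Net charge = (+2) + (−2) = 0.

0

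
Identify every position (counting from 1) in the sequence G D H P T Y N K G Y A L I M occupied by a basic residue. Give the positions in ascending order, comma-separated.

3, 8

Matching residues: H3, K8.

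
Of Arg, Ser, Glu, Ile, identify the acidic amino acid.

Only D (aspartate) and E (glutamate) carry a side-chain carboxylic acid.
Of the listed options, only Glu belongs to this group.

Glu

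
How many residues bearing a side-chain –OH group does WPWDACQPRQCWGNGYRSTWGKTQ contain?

Serine (S), threonine (T), and tyrosine (Y) each carry a hydroxyl group on the side chain.
Matching residues: Y16, S18, T19, T23.

4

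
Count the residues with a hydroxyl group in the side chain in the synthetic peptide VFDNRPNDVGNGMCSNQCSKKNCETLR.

The –OH-bearing residues are Ser, Thr (aliphatic alcohols), and Tyr (phenol).
Matching residues: S15, S19, T25.

3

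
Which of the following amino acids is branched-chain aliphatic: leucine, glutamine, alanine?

Valine (V), leucine (L), and isoleucine (I) are the branched-chain amino acids.
Of the listed options, only leucine belongs to this group.

leucine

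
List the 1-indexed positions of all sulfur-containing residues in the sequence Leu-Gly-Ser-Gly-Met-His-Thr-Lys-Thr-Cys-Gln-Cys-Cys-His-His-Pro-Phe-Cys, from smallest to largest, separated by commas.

Only Cys (C) and Met (M) have a sulfur atom in the side chain.
Matching residues: Met5, Cys10, Cys12, Cys13, Cys18.

5, 10, 12, 13, 18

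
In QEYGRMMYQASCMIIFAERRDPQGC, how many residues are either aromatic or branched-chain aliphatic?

5

Aromatic: F, W, Y. Branched-chain aliphatic: I, L, V.
Aromatic residues here: Y3, Y8, F16 (3).
Branched-chain aliphatic residues here: I14, I15 (2).
The two groups share no amino acid, so total = 3 + 2 = 5.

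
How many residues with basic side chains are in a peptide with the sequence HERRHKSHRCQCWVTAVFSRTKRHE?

11

K, R, and H are the three residues with basic side chains (ε-amine, guanidinium, and imidazole respectively).
Matching residues: H1, R3, R4, H5, K6, H8, R9, R20, K22, R23, H24.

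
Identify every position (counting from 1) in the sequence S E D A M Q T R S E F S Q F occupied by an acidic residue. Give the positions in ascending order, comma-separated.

The acidic residues are Asp (D) and Glu (E), whose side chains end in a carboxylate group.
Matching residues: E2, D3, E10.

2, 3, 10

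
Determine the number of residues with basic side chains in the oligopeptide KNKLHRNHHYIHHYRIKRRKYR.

K, R, and H are the three residues with basic side chains (ε-amine, guanidinium, and imidazole respectively).
Matching residues: K1, K3, H5, R6, H8, H9, H12, H13, R15, K17, R18, R19, K20, R22.

14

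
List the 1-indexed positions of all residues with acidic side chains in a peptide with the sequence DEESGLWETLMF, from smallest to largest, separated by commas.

1, 2, 3, 8

The acidic residues are Asp (D) and Glu (E), whose side chains end in a carboxylate group.
Matching residues: D1, E2, E3, E8.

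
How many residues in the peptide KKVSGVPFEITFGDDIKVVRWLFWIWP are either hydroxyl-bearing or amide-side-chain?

Hydroxyl-bearing: S, T, Y. Amide-side-chain: N, Q.
Hydroxyl-bearing residues here: S4, T11 (2).
Amide-side-chain residues here: none (0).
The two groups share no amino acid, so total = 2 + 0 = 2.

2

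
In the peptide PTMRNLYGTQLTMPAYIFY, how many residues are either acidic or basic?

Acidic: D, E. Basic: H, K, R.
Acidic residues here: none (0).
Basic residues here: R4 (1).
The two groups share no amino acid, so total = 0 + 1 = 1.

1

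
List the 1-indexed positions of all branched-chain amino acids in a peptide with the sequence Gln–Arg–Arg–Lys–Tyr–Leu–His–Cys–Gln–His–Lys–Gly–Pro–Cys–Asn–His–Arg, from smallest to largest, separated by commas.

6

V, L, and I make up the branched-chain aliphatic group.
Matching residues: Leu6.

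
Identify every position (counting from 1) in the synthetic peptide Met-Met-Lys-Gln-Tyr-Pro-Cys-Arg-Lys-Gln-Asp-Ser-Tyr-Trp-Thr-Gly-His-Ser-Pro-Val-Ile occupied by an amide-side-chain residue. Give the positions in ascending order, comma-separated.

4, 10

The amide-side-chain residues are Asn (N) and Gln (Q).
Matching residues: Gln4, Gln10.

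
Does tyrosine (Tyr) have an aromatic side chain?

Phenylalanine (F), tryptophan (W), and tyrosine (Y) have aromatic ring side chains.
Tyrosine is in this group.

Yes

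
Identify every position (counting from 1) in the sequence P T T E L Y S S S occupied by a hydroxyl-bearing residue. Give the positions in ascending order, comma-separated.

2, 3, 6, 7, 8, 9

Serine (S), threonine (T), and tyrosine (Y) each carry a hydroxyl group on the side chain.
Matching residues: T2, T3, Y6, S7, S8, S9.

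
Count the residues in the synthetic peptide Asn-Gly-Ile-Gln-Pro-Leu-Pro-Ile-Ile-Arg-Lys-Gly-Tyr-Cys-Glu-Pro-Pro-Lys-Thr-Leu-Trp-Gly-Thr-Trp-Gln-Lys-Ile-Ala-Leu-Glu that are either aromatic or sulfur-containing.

4

Aromatic: F, W, Y. Sulfur-containing: C, M.
Aromatic residues here: Tyr13, Trp21, Trp24 (3).
Sulfur-containing residues here: Cys14 (1).
The two groups share no amino acid, so total = 3 + 1 = 4.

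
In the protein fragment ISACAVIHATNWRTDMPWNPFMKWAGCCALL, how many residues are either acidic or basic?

4

Acidic: D, E. Basic: H, K, R.
Acidic residues here: D15 (1).
Basic residues here: H8, R13, K23 (3).
The two groups share no amino acid, so total = 1 + 3 = 4.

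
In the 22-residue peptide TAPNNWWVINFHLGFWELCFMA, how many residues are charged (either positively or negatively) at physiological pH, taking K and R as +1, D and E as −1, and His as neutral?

Charged side chains at pH ~7.4: K, R (positive); D, E (negative).
Matching residues: E17.

1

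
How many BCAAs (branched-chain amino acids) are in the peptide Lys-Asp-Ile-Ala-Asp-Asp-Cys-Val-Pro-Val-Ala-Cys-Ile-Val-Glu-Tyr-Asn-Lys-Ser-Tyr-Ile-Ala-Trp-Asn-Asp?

6

V, L, and I make up the branched-chain aliphatic group.
Matching residues: Ile3, Val8, Val10, Ile13, Val14, Ile21.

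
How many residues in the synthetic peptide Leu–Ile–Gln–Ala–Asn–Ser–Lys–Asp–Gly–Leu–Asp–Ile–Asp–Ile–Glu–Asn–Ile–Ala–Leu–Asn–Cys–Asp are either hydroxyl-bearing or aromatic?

1

Hydroxyl-bearing: S, T, Y. Aromatic: F, W, Y.
Hydroxyl-bearing residues here: Ser6 (1).
Aromatic residues here: none (0).
(Y belongs to both groups, but none appear in this sequence.) Total = 1 + 0 = 1.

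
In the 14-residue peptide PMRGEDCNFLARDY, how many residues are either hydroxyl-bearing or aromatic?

Hydroxyl-bearing: S, T, Y. Aromatic: F, W, Y.
Hydroxyl-bearing residues here: Y14 (1).
Aromatic residues here: F9, Y14 (2).
Y is in both groups, so the 1 Y residue must not be double-counted.
Total = 1 + 2 − 1 = 2.

2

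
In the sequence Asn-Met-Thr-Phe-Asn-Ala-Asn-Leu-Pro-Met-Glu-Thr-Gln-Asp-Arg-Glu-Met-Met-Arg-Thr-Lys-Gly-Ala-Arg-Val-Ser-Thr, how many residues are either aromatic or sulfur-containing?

5

Aromatic: F, W, Y. Sulfur-containing: C, M.
Aromatic residues here: Phe4 (1).
Sulfur-containing residues here: Met2, Met10, Met17, Met18 (4).
The two groups share no amino acid, so total = 1 + 4 = 5.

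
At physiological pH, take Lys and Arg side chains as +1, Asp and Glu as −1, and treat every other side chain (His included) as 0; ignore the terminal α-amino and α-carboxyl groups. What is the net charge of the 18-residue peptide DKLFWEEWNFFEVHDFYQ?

Positive (K, R): K2 → +1.
Negative (D, E): D1, E6, E7, E12, D15 → −5.
Net charge = (+1) + (−5) = −4.

-4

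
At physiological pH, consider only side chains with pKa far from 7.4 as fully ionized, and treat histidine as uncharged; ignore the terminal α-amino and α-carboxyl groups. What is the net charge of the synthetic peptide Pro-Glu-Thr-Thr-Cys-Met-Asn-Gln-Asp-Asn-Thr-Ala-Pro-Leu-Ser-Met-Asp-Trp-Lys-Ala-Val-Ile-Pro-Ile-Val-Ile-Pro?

-2

The side chains ionized at physiological pH are Lys/Arg (+1) and Asp/Glu (−1); with His treated as neutral, nothing else contributes.
Positive (K, R): Lys19 → +1.
Negative (D, E): Glu2, Asp9, Asp17 → −3.
Net charge = (+1) + (−3) = −2.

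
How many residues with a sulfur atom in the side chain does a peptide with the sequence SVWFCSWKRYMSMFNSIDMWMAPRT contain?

Only Cys (C) and Met (M) have a sulfur atom in the side chain.
Matching residues: C5, M11, M13, M19, M21.

5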